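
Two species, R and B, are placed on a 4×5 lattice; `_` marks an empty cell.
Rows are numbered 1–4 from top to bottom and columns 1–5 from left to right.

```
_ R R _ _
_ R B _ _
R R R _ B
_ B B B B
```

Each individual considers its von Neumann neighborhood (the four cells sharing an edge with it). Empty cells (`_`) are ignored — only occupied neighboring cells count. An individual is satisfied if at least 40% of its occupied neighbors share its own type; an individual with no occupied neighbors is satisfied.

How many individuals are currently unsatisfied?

2

Row 1: (1,2)R 2/2 ok · (1,3)R 1/2 ok
Row 2: (2,2)R 2/3 ok · (2,3)B 0/3 unhappy
Row 3: (3,1)R 1/1 ok · (3,2)R 3/4 ok · (3,3)R 1/3 unhappy · (3,5)B 1/1 ok
Row 4: (4,2)B 1/2 ok · (4,3)B 2/3 ok · (4,4)B 2/2 ok · (4,5)B 2/2 ok
Unsatisfied: (2,3), (3,3) — 2 in total.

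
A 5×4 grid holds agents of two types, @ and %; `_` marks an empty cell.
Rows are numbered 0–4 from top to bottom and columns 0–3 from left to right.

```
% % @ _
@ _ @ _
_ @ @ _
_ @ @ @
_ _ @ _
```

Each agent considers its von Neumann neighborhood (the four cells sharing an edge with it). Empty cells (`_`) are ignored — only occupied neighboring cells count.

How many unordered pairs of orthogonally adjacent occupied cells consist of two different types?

Scan each occupied cell's neighbors to the right and below so each pair is counted once.
Row 0: %(0,0)–%(0,1)= %(0,0)–@(1,0)≠ %(0,1)–@(0,2)≠ @(0,2)–@(1,2)=  → 2/4 unlike.
Row 1: @(1,2)–@(2,2)=  → 0/1 unlike.
Row 2: @(2,1)–@(2,2)= @(2,1)–@(3,1)= @(2,2)–@(3,2)=  → 0/3 unlike.
Row 3: @(3,1)–@(3,2)= @(3,2)–@(3,3)= @(3,2)–@(4,2)=  → 0/3 unlike.
Total adjacent occupied pairs: 11; unlike-type pairs: 2.

2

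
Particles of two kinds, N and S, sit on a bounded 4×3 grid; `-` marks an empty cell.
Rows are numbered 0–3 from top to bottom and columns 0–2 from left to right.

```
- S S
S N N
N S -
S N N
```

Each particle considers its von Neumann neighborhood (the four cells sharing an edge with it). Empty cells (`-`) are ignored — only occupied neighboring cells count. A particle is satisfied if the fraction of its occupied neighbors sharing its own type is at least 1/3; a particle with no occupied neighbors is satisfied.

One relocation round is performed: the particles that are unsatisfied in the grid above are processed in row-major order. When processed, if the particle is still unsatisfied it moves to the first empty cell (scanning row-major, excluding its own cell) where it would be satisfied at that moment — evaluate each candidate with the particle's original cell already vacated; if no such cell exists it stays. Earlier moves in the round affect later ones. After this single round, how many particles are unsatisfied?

Initially unsatisfied (in order): (1,0), (1,1), (2,0), (2,1), (3,0).
  (1,0) → (0,0).
  (1,1): now satisfied by earlier moves; stays.
  (2,0) → (1,0).
  (2,1) → (2,0).
  (3,0): now satisfied by earlier moves; stays.
Resulting grid:
S S S
N N N
S - -
S N N
All satisfied now.

0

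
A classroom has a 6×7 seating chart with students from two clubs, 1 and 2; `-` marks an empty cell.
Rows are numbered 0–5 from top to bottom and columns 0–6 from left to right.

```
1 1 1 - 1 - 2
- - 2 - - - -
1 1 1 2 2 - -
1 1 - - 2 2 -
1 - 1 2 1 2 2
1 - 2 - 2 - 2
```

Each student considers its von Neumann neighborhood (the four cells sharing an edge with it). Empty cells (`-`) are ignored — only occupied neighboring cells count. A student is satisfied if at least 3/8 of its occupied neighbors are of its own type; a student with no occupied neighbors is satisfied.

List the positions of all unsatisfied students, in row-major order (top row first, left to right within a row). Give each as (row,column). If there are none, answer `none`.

(1,2), (2,2), (4,2), (4,3), (4,4), (5,2), (5,4)

(0,0)1 1/1 satisfied
(0,1)1 2/2 satisfied
(0,2)1 1/2 satisfied
(0,4)1 0/0 satisfied
(0,6)2 0/0 satisfied
(1,2)2 0/2 not
(2,0)1 2/2 satisfied
(2,1)1 3/3 satisfied
(2,2)1 1/3 not
(2,3)2 1/2 satisfied
(2,4)2 2/2 satisfied
(3,0)1 3/3 satisfied
(3,1)1 2/2 satisfied
(3,4)2 2/3 satisfied
(3,5)2 2/2 satisfied
(4,0)1 2/2 satisfied
(4,2)1 0/2 not
(4,3)2 0/2 not
(4,4)1 0/4 not
(4,5)2 2/3 satisfied
(4,6)2 2/2 satisfied
(5,0)1 1/1 satisfied
(5,2)2 0/1 not
(5,4)2 0/1 not
(5,6)2 1/1 satisfied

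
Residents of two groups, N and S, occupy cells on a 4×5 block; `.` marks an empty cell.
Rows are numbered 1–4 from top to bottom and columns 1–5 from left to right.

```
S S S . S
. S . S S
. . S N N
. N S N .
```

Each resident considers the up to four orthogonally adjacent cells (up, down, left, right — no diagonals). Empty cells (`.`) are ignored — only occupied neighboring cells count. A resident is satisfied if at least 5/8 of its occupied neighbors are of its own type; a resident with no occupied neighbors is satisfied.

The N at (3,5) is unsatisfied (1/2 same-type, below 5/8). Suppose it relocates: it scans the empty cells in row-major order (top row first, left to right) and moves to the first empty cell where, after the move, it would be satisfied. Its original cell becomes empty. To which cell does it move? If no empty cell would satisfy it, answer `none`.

(3,1)

Vacating (3,5). Empty cells in order:
  (1,4): 0/3 same-type → still unsatisfied.
  (2,1): 0/2 same-type → still unsatisfied.
  (2,3): 0/4 same-type → still unsatisfied.
  (3,1): 0/0 same-type → satisfied — stop here.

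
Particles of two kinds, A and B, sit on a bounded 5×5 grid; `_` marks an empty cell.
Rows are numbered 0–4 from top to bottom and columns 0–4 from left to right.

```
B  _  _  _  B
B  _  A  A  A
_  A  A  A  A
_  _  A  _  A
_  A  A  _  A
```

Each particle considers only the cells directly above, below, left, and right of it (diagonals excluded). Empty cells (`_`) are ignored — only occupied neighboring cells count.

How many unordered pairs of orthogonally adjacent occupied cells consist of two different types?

Scan each occupied cell's neighbors to the right and below so each pair is counted once.
From row 0: 1 unlike of 2 pairs (running 1/2).
From row 1: 0 unlike of 5 pairs (running 1/7).
From row 2: 0 unlike of 5 pairs (running 1/12).
From row 3: 0 unlike of 2 pairs (running 1/14).
From row 4: 0 unlike of 1 pairs (running 1/15).
Total adjacent occupied pairs: 15; unlike-type pairs: 1.

1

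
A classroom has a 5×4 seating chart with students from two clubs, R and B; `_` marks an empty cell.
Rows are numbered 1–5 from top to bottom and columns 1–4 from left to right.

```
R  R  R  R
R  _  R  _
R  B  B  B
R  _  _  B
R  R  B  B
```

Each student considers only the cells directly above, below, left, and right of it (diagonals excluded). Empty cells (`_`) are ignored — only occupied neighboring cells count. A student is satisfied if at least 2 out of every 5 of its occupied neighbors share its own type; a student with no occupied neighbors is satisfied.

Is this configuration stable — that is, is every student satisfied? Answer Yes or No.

Yes

Row 1: (1,1)R 2/2 ok · (1,2)R 2/2 ok · (1,3)R 3/3 ok · (1,4)R 1/1 ok
Row 2: (2,1)R 2/2 ok · (2,3)R 1/2 ok
Row 3: (3,1)R 2/3 ok · (3,2)B 1/2 ok · (3,3)B 2/3 ok · (3,4)B 2/2 ok
Row 4: (4,1)R 2/2 ok · (4,4)B 2/2 ok
Row 5: (5,1)R 2/2 ok · (5,2)R 1/2 ok · (5,3)B 1/2 ok · (5,4)B 2/2 ok
All meet the threshold, so the configuration is stable.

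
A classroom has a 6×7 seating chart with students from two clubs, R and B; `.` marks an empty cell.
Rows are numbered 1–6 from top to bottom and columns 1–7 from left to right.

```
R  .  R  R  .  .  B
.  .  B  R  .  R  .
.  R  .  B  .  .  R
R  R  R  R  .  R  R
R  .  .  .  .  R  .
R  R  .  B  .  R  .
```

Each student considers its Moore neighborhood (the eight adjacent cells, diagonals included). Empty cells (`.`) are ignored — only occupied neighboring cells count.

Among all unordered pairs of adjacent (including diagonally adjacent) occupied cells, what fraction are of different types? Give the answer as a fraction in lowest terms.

Scan each occupied cell's neighbors to the right and below (and the two forward diagonals) so each pair is counted once.
From row 1: 3 unlike of 6 pairs (running 3/6).
From row 2: 3 unlike of 5 pairs (running 6/11).
From row 3: 2 unlike of 7 pairs (running 8/18).
From row 4: 0 unlike of 8 pairs (running 8/26).
From row 5: 0 unlike of 3 pairs (running 8/29).
From row 6: 0 unlike of 1 pairs (running 8/30).
Total adjacent occupied pairs: 30; unlike-type pairs: 8.
8/30 reduces to 4/15.

4/15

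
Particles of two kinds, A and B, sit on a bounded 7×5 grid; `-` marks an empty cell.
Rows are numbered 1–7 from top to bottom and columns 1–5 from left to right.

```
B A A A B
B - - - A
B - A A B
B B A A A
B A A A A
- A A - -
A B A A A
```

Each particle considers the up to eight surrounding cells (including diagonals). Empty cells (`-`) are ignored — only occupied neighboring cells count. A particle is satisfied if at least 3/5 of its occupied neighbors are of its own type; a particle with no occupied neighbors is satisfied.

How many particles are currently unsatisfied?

(1,1)B 1/2 not
(1,2)A 1/3 not
(1,3)A 2/2 satisfied
(1,4)A 2/3 satisfied
(1,5)B 0/2 not
(2,1)B 2/3 satisfied
(2,5)A 2/4 not
(3,1)B 3/3 satisfied
(3,3)A 3/4 satisfied
(3,4)A 5/6 satisfied
(3,5)B 0/4 not
(4,1)B 3/4 satisfied
(4,2)B 3/7 not
(4,3)A 6/7 satisfied
(4,4)A 7/8 satisfied
(4,5)A 4/5 satisfied
(5,1)B 2/4 not
(5,2)A 4/7 not
(5,3)A 6/7 satisfied
(5,4)A 6/6 satisfied
(5,5)A 3/3 satisfied
(6,2)A 5/7 satisfied
(6,3)A 6/7 satisfied
(7,1)A 1/2 not
(7,2)B 0/4 not
(7,3)A 3/4 satisfied
(7,4)A 3/3 satisfied
(7,5)A 1/1 satisfied
Unsatisfied: (1,1), (1,2), (1,5), (2,5), (3,5), (4,2), (5,1), (5,2), (7,1), (7,2) — 10 in total.

10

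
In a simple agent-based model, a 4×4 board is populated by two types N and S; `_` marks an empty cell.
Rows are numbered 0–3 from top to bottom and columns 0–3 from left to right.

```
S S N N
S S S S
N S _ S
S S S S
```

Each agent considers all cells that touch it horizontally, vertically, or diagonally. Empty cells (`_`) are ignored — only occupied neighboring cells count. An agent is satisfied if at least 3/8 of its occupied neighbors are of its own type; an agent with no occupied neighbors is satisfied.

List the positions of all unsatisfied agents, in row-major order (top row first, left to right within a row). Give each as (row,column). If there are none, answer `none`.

(0,2), (0,3), (2,0)

(0,0)S 3/3 ok
(0,1)S 4/5 ok
(0,2)N 1/5 unhappy
(0,3)N 1/3 unhappy
(1,0)S 4/5 ok
(1,1)S 5/7 ok
(1,2)S 5/7 ok
(1,3)S 2/4 ok
(2,0)N 0/5 unhappy
(2,1)S 6/7 ok
(2,3)S 4/4 ok
(3,0)S 2/3 ok
(3,1)S 3/4 ok
(3,2)S 4/4 ok
(3,3)S 2/2 ok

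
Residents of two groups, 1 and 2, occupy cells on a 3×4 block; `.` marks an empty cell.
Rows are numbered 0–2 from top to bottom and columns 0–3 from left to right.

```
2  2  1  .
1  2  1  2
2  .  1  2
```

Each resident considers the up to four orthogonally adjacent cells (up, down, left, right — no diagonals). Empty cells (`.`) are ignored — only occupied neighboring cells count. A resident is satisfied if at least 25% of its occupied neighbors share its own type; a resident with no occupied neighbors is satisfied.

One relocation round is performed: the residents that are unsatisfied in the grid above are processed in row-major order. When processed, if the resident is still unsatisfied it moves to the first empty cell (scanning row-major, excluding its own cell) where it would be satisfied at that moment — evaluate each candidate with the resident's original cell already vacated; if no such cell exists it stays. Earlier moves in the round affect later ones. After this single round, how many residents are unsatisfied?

Initially unsatisfied (in order): (1,0), (2,0).
  (1,0) → (0,3).
  (2,0): now satisfied by earlier moves; stays.
Resulting grid:
2 2 1 1
. 2 1 2
2 . 1 2
All satisfied now.

0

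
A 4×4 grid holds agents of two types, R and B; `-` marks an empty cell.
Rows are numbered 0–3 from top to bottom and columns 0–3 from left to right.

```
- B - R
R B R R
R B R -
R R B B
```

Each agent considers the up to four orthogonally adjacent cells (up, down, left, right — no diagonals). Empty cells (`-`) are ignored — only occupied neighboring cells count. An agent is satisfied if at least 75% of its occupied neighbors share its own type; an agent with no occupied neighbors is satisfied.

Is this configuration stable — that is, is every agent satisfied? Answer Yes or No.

(0,1)B 1/1 ok
(0,3)R 1/1 ok
(1,0)R 1/2 unhappy
(1,1)B 2/4 unhappy
(1,2)R 2/3 unhappy
(1,3)R 2/2 ok
(2,0)R 2/3 unhappy
(2,1)B 1/4 unhappy
(2,2)R 1/3 unhappy
(3,0)R 2/2 ok
(3,1)R 1/3 unhappy
(3,2)B 1/3 unhappy
(3,3)B 1/1 ok
For instance (1,0) has only 1/2 same-type neighbors, below 3/4.

No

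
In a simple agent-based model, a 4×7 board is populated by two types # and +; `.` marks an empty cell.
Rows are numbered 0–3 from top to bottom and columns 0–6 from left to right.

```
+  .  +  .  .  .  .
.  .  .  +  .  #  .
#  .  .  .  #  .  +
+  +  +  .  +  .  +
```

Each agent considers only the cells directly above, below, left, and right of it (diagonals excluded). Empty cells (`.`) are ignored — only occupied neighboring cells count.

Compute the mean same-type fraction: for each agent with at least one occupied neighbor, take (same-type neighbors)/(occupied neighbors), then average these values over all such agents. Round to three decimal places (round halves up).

(0,0)+ — no occupied neighbors
(0,2)+ — no occupied neighbors
(1,3)+ — no occupied neighbors
(1,5)# — no occupied neighbors
(2,0)# 0/1
(2,4)# 0/1
(2,6)+ 1/1
(3,0)+ 1/2
(3,1)+ 2/2
(3,2)+ 1/1
(3,4)+ 0/1
(3,6)+ 1/1
Sum over 8 agents: 0/1 + 0/1 + 1/1 + 1/2 + 2/2 + 1/1 + 0/1 + 1/1 = 9/2; mean = 9/2 ÷ 8 = 9/16 = 0.5625 → 0.563.

0.563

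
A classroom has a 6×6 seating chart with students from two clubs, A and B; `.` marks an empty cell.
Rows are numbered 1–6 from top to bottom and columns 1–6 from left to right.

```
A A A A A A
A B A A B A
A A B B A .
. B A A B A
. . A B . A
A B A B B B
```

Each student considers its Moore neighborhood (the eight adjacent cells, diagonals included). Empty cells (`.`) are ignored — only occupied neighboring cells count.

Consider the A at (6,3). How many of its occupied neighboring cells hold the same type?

1

Occupied neighbors of (6,3): (5,3)=A, (5,4)=B, (6,2)=B, (6,4)=B.
Same type (A): 1 of 4.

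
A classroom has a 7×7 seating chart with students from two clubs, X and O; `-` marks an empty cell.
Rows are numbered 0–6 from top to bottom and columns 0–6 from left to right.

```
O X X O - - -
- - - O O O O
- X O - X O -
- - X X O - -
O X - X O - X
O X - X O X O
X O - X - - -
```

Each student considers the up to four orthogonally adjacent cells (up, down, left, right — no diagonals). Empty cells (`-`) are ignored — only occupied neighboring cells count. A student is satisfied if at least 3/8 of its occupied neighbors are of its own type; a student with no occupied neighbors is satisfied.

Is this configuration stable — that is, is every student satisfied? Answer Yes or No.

Row 0: (0,0)O 0/1 ✗ · (0,1)X 1/2 ✓ · (0,2)X 1/2 ✓ · (0,3)O 1/2 ✓
Row 1: (1,3)O 2/2 ✓ · (1,4)O 2/3 ✓ · (1,5)O 3/3 ✓ · (1,6)O 1/1 ✓
Row 2: (2,1)X 0/1 ✗ · (2,2)O 0/2 ✗ · (2,4)X 0/3 ✗ · (2,5)O 1/2 ✓
Row 3: (3,2)X 1/2 ✓ · (3,3)X 2/3 ✓ · (3,4)O 1/3 ✗
Row 4: (4,0)O 1/2 ✓ · (4,1)X 1/2 ✓ · (4,3)X 2/3 ✓ · (4,4)O 2/3 ✓ · (4,6)X 0/1 ✗
Row 5: (5,0)O 1/3 ✗ · (5,1)X 1/3 ✗ · (5,3)X 2/3 ✓ · (5,4)O 1/3 ✗ · (5,5)X 0/2 ✗ · (5,6)O 0/2 ✗
Row 6: (6,0)X 0/2 ✗ · (6,1)O 0/2 ✗ · (6,3)X 1/1 ✓
For instance (0,0) has only 0/1 same-type neighbors, below 3/8.

No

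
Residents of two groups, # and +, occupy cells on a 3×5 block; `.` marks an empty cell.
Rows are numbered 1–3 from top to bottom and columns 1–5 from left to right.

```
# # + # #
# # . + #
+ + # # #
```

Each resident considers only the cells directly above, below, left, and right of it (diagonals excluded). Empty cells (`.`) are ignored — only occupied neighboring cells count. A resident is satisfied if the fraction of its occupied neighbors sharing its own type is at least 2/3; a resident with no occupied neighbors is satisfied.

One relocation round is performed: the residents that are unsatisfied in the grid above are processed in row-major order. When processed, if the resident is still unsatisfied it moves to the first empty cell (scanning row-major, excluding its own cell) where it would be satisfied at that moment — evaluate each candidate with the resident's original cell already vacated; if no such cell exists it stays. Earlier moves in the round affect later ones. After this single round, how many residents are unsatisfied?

6

Initially unsatisfied (in order): (1,3), (1,4), (2,4), (3,1), (3,2), (3,3).
  (1,3): no empty cell satisfies it; stays.
  (1,4): no empty cell satisfies it; stays.
  (2,4): no empty cell satisfies it; stays.
  (3,1): no empty cell satisfies it; stays.
  (3,2): no empty cell satisfies it; stays.
  (3,3): no empty cell satisfies it; stays.
Resulting grid:
# # + # #
# # . + #
+ + # # #
Unsatisfied now: (1,3), (1,4), (2,4), (3,1), (3,2), (3,3).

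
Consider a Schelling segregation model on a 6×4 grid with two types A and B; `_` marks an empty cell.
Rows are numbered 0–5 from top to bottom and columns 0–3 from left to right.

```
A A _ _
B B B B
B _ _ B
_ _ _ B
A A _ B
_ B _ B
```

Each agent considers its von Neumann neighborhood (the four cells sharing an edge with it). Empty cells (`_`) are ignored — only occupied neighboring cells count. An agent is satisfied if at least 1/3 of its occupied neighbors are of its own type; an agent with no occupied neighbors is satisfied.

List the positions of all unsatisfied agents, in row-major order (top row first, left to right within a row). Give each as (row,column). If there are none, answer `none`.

(5,1)

Row 0: (0,0)A 1/2 ok · (0,1)A 1/2 ok
Row 1: (1,0)B 2/3 ok · (1,1)B 2/3 ok · (1,2)B 2/2 ok · (1,3)B 2/2 ok
Row 2: (2,0)B 1/1 ok · (2,3)B 2/2 ok
Row 3: (3,3)B 2/2 ok
Row 4: (4,0)A 1/1 ok · (4,1)A 1/2 ok · (4,3)B 2/2 ok
Row 5: (5,1)B 0/1 unhappy · (5,3)B 1/1 ok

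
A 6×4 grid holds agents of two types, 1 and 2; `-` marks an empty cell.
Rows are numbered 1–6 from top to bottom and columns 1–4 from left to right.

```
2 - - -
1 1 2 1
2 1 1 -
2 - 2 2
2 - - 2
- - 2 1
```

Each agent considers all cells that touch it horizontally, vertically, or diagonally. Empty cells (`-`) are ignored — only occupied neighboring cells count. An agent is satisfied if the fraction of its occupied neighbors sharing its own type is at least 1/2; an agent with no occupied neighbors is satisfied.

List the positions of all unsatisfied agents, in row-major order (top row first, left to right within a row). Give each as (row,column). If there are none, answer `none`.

Row 1: (1,1)2 0/2 unhappy
Row 2: (2,1)1 2/4 ok · (2,2)1 3/6 ok · (2,3)2 0/4 unhappy · (2,4)1 1/2 ok
Row 3: (3,1)2 1/4 unhappy · (3,2)1 3/7 unhappy · (3,3)1 3/6 ok
Row 4: (4,1)2 2/3 ok · (4,3)2 2/4 ok · (4,4)2 2/3 ok
Row 5: (5,1)2 1/1 ok · (5,4)2 3/4 ok
Row 6: (6,3)2 1/2 ok · (6,4)1 0/2 unhappy

(1,1), (2,3), (3,1), (3,2), (6,4)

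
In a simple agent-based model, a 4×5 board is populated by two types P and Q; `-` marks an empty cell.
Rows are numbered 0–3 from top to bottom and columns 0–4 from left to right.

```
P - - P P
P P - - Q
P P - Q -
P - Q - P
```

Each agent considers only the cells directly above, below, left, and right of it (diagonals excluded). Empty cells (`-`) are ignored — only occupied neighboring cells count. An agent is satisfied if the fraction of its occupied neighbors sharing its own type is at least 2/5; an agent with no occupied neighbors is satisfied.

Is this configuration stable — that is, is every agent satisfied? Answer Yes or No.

Row 0: (0,0)P 1/1 satisfied · (0,3)P 1/1 satisfied · (0,4)P 1/2 satisfied
Row 1: (1,0)P 3/3 satisfied · (1,1)P 2/2 satisfied · (1,4)Q 0/1 not
Row 2: (2,0)P 3/3 satisfied · (2,1)P 2/2 satisfied · (2,3)Q 0/0 satisfied
Row 3: (3,0)P 1/1 satisfied · (3,2)Q 0/0 satisfied · (3,4)P 0/0 satisfied
For instance (1,4) has only 0/1 same-type neighbors, below 2/5.

No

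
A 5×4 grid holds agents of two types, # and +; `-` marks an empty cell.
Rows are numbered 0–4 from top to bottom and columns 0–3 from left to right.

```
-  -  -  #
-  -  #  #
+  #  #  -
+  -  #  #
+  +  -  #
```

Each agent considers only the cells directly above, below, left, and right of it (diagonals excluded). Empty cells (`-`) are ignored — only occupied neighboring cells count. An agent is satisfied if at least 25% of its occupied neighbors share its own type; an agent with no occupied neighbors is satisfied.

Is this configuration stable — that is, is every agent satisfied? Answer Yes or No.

Row 0: (0,3)# 1/1 satisfied
Row 1: (1,2)# 2/2 satisfied · (1,3)# 2/2 satisfied
Row 2: (2,0)+ 1/2 satisfied · (2,1)# 1/2 satisfied · (2,2)# 3/3 satisfied
Row 3: (3,0)+ 2/2 satisfied · (3,2)# 2/2 satisfied · (3,3)# 2/2 satisfied
Row 4: (4,0)+ 2/2 satisfied · (4,1)+ 1/1 satisfied · (4,3)# 1/1 satisfied
All meet the threshold, so the configuration is stable.

Yes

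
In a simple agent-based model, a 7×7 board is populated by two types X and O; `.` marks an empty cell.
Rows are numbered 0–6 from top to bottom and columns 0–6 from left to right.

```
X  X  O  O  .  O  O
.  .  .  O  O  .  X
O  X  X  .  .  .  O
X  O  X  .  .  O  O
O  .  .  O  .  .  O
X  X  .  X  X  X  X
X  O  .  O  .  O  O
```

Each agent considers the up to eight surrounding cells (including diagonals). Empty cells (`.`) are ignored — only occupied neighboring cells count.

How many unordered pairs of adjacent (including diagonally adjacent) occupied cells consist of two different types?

29

Scan each occupied cell's neighbors to the right and below (and the two forward diagonals) so each pair is counted once.
Row 0: X(0,0)–X(0,1)= X(0,1)–O(0,2)≠ O(0,2)–O(0,3)= O(0,2)–O(1,3)= O(0,3)–O(1,3)= O(0,3)–O(1,4)= O(0,5)–O(0,6)= O(0,5)–X(1,6)≠ O(0,5)–O(1,4)= O(0,6)–X(1,6)≠  → 3/10 unlike.
Row 1: O(1,3)–O(1,4)= O(1,3)–X(2,2)≠ X(1,6)–O(2,6)≠  → 2/3 unlike.
Row 2: O(2,0)–X(2,1)≠ O(2,0)–X(3,0)≠ O(2,0)–O(3,1)= X(2,1)–X(2,2)= X(2,1)–O(3,1)≠ X(2,1)–X(3,2)= X(2,1)–X(3,0)= X(2,2)–X(3,2)= X(2,2)–O(3,1)≠ O(2,6)–O(3,6)= O(2,6)–O(3,5)=  → 4/11 unlike.
Row 3: X(3,0)–O(3,1)≠ X(3,0)–O(4,0)≠ O(3,1)–X(3,2)≠ O(3,1)–O(4,0)= X(3,2)–O(4,3)≠ O(3,5)–O(3,6)= O(3,5)–O(4,6)= O(3,6)–O(4,6)=  → 4/8 unlike.
Row 4: O(4,0)–X(5,0)≠ O(4,0)–X(5,1)≠ O(4,3)–X(5,3)≠ O(4,3)–X(5,4)≠ O(4,6)–X(5,6)≠ O(4,6)–X(5,5)≠  → 6/6 unlike.
Row 5: X(5,0)–X(5,1)= X(5,0)–X(6,0)= X(5,0)–O(6,1)≠ X(5,1)–O(6,1)≠ X(5,1)–X(6,0)= X(5,3)–X(5,4)= X(5,3)–O(6,3)≠ X(5,4)–X(5,5)= X(5,4)–O(6,5)≠ X(5,4)–O(6,3)≠ X(5,5)–X(5,6)= X(5,5)–O(6,5)≠ X(5,5)–O(6,6)≠ X(5,6)–O(6,6)≠ X(5,6)–O(6,5)≠  → 9/15 unlike.
Row 6: X(6,0)–O(6,1)≠ O(6,5)–O(6,6)=  → 1/2 unlike.
Total adjacent occupied pairs: 55; unlike-type pairs: 29.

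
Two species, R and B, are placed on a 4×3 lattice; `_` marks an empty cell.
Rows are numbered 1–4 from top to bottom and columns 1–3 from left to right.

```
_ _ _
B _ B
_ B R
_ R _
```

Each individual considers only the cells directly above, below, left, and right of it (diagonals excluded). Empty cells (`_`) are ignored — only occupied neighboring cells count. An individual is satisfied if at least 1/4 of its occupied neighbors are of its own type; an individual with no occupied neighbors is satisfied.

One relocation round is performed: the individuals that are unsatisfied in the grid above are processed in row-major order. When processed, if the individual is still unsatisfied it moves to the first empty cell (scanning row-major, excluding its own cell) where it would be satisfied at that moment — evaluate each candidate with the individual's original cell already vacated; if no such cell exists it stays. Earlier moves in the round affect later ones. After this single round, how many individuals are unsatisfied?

0

Initially unsatisfied (in order): (2,3), (3,2), (3,3), (4,2).
  (2,3) → (1,1).
  (3,2) → (1,2).
  (3,3): now satisfied by earlier moves; stays.
  (4,2): now satisfied by earlier moves; stays.
Resulting grid:
B B _
B _ _
_ _ R
_ R _
All satisfied now.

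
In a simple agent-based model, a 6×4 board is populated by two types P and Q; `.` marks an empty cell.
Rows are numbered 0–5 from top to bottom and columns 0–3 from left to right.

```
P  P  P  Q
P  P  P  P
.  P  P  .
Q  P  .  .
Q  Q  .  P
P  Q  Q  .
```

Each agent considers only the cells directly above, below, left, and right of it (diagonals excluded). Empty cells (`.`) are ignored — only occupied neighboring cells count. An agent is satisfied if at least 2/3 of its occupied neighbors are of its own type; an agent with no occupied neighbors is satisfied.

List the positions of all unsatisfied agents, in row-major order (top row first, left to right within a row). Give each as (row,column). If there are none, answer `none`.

(0,3), (1,3), (3,0), (3,1), (5,0)

(0,0)P 2/2 satisfied
(0,1)P 3/3 satisfied
(0,2)P 2/3 satisfied
(0,3)Q 0/2 not
(1,0)P 2/2 satisfied
(1,1)P 4/4 satisfied
(1,2)P 4/4 satisfied
(1,3)P 1/2 not
(2,1)P 3/3 satisfied
(2,2)P 2/2 satisfied
(3,0)Q 1/2 not
(3,1)P 1/3 not
(4,0)Q 2/3 satisfied
(4,1)Q 2/3 satisfied
(4,3)P 0/0 satisfied
(5,0)P 0/2 not
(5,1)Q 2/3 satisfied
(5,2)Q 1/1 satisfied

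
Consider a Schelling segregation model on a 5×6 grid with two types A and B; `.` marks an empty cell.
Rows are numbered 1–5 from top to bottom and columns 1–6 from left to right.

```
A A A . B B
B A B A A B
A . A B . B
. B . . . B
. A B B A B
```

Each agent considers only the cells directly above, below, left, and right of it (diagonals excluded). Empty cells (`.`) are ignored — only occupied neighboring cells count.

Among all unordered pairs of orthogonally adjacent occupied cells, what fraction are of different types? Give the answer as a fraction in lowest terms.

Scan each occupied cell's neighbors to the right and below so each pair is counted once.
Row 1: A(1,1)–A(1,2)= A(1,1)–B(2,1)≠ A(1,2)–A(1,3)= A(1,2)–A(2,2)= A(1,3)–B(2,3)≠ B(1,5)–B(1,6)= B(1,5)–A(2,5)≠ B(1,6)–B(2,6)=  → 3/8 unlike.
Row 2: B(2,1)–A(2,2)≠ B(2,1)–A(3,1)≠ A(2,2)–B(2,3)≠ B(2,3)–A(2,4)≠ B(2,3)–A(3,3)≠ A(2,4)–A(2,5)= A(2,4)–B(3,4)≠ A(2,5)–B(2,6)≠ B(2,6)–B(3,6)=  → 7/9 unlike.
Row 3: A(3,3)–B(3,4)≠ B(3,6)–B(4,6)=  → 1/2 unlike.
Row 4: B(4,2)–A(5,2)≠ B(4,6)–B(5,6)=  → 1/2 unlike.
Row 5: A(5,2)–B(5,3)≠ B(5,3)–B(5,4)= B(5,4)–A(5,5)≠ A(5,5)–B(5,6)≠  → 3/4 unlike.
Total adjacent occupied pairs: 25; unlike-type pairs: 15.
15/25 reduces to 3/5.

3/5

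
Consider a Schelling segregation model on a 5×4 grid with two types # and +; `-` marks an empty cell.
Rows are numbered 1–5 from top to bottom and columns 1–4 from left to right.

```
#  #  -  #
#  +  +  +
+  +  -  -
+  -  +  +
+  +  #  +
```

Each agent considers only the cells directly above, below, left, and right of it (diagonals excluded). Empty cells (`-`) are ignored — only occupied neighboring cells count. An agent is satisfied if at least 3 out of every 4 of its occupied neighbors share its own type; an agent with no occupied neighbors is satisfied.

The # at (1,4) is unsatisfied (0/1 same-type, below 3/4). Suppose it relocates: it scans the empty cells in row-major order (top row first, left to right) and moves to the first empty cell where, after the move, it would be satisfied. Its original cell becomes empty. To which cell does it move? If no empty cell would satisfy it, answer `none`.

none

Vacating (1,4). Empty cells in order:
  (1,3): 1/2 same-type → still unsatisfied.
  (3,3): 0/3 same-type → still unsatisfied.
  (3,4): 0/2 same-type → still unsatisfied.
  (4,2): 0/4 same-type → still unsatisfied.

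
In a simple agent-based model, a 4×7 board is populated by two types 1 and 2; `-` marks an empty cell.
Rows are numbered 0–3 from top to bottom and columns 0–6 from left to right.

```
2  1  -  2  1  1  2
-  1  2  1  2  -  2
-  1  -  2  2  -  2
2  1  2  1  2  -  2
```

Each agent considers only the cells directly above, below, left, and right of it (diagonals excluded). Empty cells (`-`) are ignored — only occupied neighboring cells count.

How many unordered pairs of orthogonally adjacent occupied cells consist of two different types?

Scan each occupied cell's neighbors to the right and below so each pair is counted once.
Row 0: 2(0,0)–1(0,1)≠ 1(0,1)–1(1,1)= 2(0,3)–1(0,4)≠ 2(0,3)–1(1,3)≠ 1(0,4)–1(0,5)= 1(0,4)–2(1,4)≠ 1(0,5)–2(0,6)≠ 2(0,6)–2(1,6)=  → 5/8 unlike.
Row 1: 1(1,1)–2(1,2)≠ 1(1,1)–1(2,1)= 2(1,2)–1(1,3)≠ 1(1,3)–2(1,4)≠ 1(1,3)–2(2,3)≠ 2(1,4)–2(2,4)= 2(1,6)–2(2,6)=  → 4/7 unlike.
Row 2: 1(2,1)–1(3,1)= 2(2,3)–2(2,4)= 2(2,3)–1(3,3)≠ 2(2,4)–2(3,4)= 2(2,6)–2(3,6)=  → 1/5 unlike.
Row 3: 2(3,0)–1(3,1)≠ 1(3,1)–2(3,2)≠ 2(3,2)–1(3,3)≠ 1(3,3)–2(3,4)≠  → 4/4 unlike.
Total adjacent occupied pairs: 24; unlike-type pairs: 14.

14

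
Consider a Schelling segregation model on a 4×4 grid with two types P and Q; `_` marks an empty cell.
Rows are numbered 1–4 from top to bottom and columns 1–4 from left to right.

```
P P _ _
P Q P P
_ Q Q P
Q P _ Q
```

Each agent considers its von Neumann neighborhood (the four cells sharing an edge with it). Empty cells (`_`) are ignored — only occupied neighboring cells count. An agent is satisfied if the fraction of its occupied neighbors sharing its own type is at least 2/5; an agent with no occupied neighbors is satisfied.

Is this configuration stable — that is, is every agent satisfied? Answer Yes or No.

No

Row 1: (1,1)P 2/2 satisfied · (1,2)P 1/2 satisfied
Row 2: (2,1)P 1/2 satisfied · (2,2)Q 1/4 not · (2,3)P 1/3 not · (2,4)P 2/2 satisfied
Row 3: (3,2)Q 2/3 satisfied · (3,3)Q 1/3 not · (3,4)P 1/3 not
Row 4: (4,1)Q 0/1 not · (4,2)P 0/2 not · (4,4)Q 0/1 not
For instance (2,2) has only 1/4 same-type neighbors, below 2/5.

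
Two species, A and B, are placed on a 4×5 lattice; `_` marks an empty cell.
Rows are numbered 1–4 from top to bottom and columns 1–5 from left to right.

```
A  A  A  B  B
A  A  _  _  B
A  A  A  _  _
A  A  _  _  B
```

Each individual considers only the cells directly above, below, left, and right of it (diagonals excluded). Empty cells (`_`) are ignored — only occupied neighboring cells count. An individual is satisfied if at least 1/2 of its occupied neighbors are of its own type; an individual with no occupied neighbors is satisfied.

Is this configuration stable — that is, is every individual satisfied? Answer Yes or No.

(1,1)A 2/2 ok
(1,2)A 3/3 ok
(1,3)A 1/2 ok
(1,4)B 1/2 ok
(1,5)B 2/2 ok
(2,1)A 3/3 ok
(2,2)A 3/3 ok
(2,5)B 1/1 ok
(3,1)A 3/3 ok
(3,2)A 4/4 ok
(3,3)A 1/1 ok
(4,1)A 2/2 ok
(4,2)A 2/2 ok
(4,5)B 0/0 ok
All meet the threshold, so the configuration is stable.

Yes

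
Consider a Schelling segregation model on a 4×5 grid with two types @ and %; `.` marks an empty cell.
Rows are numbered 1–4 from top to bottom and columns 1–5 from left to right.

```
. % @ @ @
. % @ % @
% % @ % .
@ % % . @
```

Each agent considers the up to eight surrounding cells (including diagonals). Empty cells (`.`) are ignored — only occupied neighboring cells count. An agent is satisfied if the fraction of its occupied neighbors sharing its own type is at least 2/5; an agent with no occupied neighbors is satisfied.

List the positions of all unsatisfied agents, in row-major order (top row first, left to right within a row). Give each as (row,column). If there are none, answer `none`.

(1,2), (2,3), (2,4), (3,3), (3,4), (4,1), (4,5)

Row 1: (1,2)% 1/3 ✗ · (1,3)@ 2/5 ✓ · (1,4)@ 4/5 ✓ · (1,5)@ 2/3 ✓
Row 2: (2,2)% 3/6 ✓ · (2,3)@ 3/8 ✗ · (2,4)% 1/7 ✗ · (2,5)@ 2/4 ✓
Row 3: (3,1)% 3/4 ✓ · (3,2)% 4/7 ✓ · (3,3)@ 1/7 ✗ · (3,4)% 2/6 ✗
Row 4: (4,1)@ 0/3 ✗ · (4,2)% 3/5 ✓ · (4,3)% 3/4 ✓ · (4,5)@ 0/1 ✗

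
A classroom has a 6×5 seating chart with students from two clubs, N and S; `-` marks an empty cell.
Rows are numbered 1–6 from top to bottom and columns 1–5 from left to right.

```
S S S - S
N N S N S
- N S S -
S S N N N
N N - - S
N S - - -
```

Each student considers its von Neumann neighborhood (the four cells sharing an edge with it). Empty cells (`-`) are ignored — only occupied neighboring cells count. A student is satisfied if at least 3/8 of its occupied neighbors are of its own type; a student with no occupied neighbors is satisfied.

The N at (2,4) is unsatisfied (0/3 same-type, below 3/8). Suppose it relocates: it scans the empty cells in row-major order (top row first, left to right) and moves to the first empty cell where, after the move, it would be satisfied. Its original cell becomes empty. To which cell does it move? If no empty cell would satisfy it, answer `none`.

(3,1)

Vacating (2,4). Empty cells in order:
  (1,4): 0/2 same-type → still unsatisfied.
  (3,1): 2/3 same-type → satisfied — stop here.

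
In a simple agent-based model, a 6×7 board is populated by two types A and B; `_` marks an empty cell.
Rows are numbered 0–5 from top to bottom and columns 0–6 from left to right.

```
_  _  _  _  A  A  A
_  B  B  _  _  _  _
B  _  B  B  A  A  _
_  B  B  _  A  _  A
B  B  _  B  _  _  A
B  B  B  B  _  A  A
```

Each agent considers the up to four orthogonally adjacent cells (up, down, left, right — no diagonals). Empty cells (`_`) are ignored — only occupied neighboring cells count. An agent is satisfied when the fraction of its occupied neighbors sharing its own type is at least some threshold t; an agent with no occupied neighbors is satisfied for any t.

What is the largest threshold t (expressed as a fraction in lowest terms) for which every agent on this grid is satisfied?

1/2

(0,4)A 1/1
(0,5)A 2/2
(0,6)A 1/1
(1,1)B 1/1
(1,2)B 2/2
(2,0)B — no occupied neighbors
(2,2)B 3/3
(2,3)B 1/2
(2,4)A 2/3
(2,5)A 1/1
(3,1)B 2/2
(3,2)B 2/2
(3,4)A 1/1
(3,6)A 1/1
(4,0)B 2/2
(4,1)B 3/3
(4,3)B 1/1
(4,6)A 2/2
(5,0)B 2/2
(5,1)B 3/3
(5,2)B 2/2
(5,3)B 2/2
(5,5)A 1/1
(5,6)A 2/2
The smallest same-type fraction is 1/2 at (2,3), which reduces to 1/2. Any threshold above that leaves this agent unsatisfied.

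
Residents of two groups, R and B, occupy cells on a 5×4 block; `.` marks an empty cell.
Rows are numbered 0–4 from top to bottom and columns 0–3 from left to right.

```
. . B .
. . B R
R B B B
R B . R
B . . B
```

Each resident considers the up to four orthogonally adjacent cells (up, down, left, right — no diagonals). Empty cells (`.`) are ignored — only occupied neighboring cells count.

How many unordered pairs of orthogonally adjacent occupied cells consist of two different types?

7

Scan each occupied cell's neighbors to the right and below so each pair is counted once.
Row 0: B(0,2)–B(1,2)=  → 0/1 unlike.
Row 1: B(1,2)–R(1,3)≠ B(1,2)–B(2,2)= R(1,3)–B(2,3)≠  → 2/3 unlike.
Row 2: R(2,0)–B(2,1)≠ R(2,0)–R(3,0)= B(2,1)–B(2,2)= B(2,1)–B(3,1)= B(2,2)–B(2,3)= B(2,3)–R(3,3)≠  → 2/6 unlike.
Row 3: R(3,0)–B(3,1)≠ R(3,0)–B(4,0)≠ R(3,3)–B(4,3)≠  → 3/3 unlike.
Total adjacent occupied pairs: 13; unlike-type pairs: 7.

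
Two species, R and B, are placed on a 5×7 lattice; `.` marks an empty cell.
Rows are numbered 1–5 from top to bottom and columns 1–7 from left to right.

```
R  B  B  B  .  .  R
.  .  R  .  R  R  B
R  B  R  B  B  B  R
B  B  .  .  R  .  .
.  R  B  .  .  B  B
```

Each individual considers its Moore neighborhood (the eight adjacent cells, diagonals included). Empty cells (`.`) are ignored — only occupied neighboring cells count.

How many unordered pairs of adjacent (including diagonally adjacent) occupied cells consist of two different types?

29

Scan each occupied cell's neighbors to the right and below (and the two forward diagonals) so each pair is counted once.
From row 1: 6 unlike of 9 pairs (running 6/9).
From row 2: 9 unlike of 13 pairs (running 15/22).
From row 3: 10 unlike of 14 pairs (running 25/36).
From row 4: 3 unlike of 5 pairs (running 28/41).
From row 5: 1 unlike of 2 pairs (running 29/43).
Total adjacent occupied pairs: 43; unlike-type pairs: 29.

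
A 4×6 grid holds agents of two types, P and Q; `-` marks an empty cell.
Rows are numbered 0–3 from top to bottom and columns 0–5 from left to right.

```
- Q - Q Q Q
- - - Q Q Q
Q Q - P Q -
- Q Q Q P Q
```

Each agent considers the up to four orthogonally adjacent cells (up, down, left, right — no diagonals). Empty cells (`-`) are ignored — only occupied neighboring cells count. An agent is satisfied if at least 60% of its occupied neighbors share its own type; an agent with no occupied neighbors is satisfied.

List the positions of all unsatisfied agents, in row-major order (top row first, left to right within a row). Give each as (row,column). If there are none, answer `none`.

Row 0: (0,1)Q 0/0 ok · (0,3)Q 2/2 ok · (0,4)Q 3/3 ok · (0,5)Q 2/2 ok
Row 1: (1,3)Q 2/3 ok · (1,4)Q 4/4 ok · (1,5)Q 2/2 ok
Row 2: (2,0)Q 1/1 ok · (2,1)Q 2/2 ok · (2,3)P 0/3 unhappy · (2,4)Q 1/3 unhappy
Row 3: (3,1)Q 2/2 ok · (3,2)Q 2/2 ok · (3,3)Q 1/3 unhappy · (3,4)P 0/3 unhappy · (3,5)Q 0/1 unhappy

(2,3), (2,4), (3,3), (3,4), (3,5)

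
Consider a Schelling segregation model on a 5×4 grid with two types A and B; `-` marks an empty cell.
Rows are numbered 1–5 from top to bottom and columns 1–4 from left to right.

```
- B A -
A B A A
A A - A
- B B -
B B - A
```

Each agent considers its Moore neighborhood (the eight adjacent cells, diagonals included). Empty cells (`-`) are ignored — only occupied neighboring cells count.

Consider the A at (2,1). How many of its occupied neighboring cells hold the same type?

Occupied neighbors of (2,1): (1,2)=B, (2,2)=B, (3,1)=A, (3,2)=A.
Same type (A): 2 of 4.

2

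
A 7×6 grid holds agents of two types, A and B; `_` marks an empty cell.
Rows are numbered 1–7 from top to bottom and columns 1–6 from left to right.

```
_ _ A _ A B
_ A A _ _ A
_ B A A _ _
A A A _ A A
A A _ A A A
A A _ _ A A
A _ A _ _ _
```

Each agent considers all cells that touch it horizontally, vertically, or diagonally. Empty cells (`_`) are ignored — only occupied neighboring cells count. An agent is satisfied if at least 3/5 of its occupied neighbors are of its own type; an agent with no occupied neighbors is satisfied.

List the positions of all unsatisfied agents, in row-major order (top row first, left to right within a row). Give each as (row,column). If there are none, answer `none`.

Row 1: (1,3)A 2/2 ✓ · (1,5)A 1/2 ✗ · (1,6)B 0/2 ✗
Row 2: (2,2)A 3/4 ✓ · (2,3)A 4/5 ✓ · (2,6)A 1/2 ✗
Row 3: (3,2)B 0/6 ✗ · (3,3)A 5/6 ✓ · (3,4)A 4/4 ✓
Row 4: (4,1)A 3/4 ✓ · (4,2)A 5/6 ✓ · (4,3)A 5/6 ✓ · (4,5)A 5/5 ✓ · (4,6)A 3/3 ✓
Row 5: (5,1)A 5/5 ✓ · (5,2)A 6/6 ✓ · (5,4)A 4/4 ✓ · (5,5)A 6/6 ✓ · (5,6)A 5/5 ✓
Row 6: (6,1)A 4/4 ✓ · (6,2)A 5/5 ✓ · (6,5)A 4/4 ✓ · (6,6)A 3/3 ✓
Row 7: (7,1)A 2/2 ✓ · (7,3)A 1/1 ✓

(1,5), (1,6), (2,6), (3,2)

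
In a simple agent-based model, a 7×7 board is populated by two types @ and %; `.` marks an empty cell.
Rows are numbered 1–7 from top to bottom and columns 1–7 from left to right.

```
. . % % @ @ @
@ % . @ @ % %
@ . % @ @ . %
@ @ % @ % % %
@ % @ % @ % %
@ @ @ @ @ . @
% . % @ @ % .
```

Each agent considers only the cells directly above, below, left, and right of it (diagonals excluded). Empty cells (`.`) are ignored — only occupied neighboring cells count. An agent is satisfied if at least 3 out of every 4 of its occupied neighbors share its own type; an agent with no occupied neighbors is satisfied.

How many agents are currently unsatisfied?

30

(1,3)% 1/1 ok
(1,4)% 1/3 unhappy
(1,5)@ 2/3 unhappy
(1,6)@ 2/3 unhappy
(1,7)@ 1/2 unhappy
(2,1)@ 1/2 unhappy
(2,2)% 0/1 unhappy
(2,4)@ 2/3 unhappy
(2,5)@ 3/4 ok
(2,6)% 1/3 unhappy
(2,7)% 2/3 unhappy
(3,1)@ 2/2 ok
(3,3)% 1/2 unhappy
(3,4)@ 3/4 ok
(3,5)@ 2/3 unhappy
(3,7)% 2/2 ok
(4,1)@ 3/3 ok
(4,2)@ 1/3 unhappy
(4,3)% 1/4 unhappy
(4,4)@ 1/4 unhappy
(4,5)% 1/4 unhappy
(4,6)% 3/3 ok
(4,7)% 3/3 ok
(5,1)@ 2/3 unhappy
(5,2)% 0/4 unhappy
(5,3)@ 1/4 unhappy
(5,4)% 0/4 unhappy
(5,5)@ 1/4 unhappy
(5,6)% 2/3 unhappy
(5,7)% 2/3 unhappy
(6,1)@ 2/3 unhappy
(6,2)@ 2/3 unhappy
(6,3)@ 3/4 ok
(6,4)@ 3/4 ok
(6,5)@ 3/3 ok
(6,7)@ 0/1 unhappy
(7,1)% 0/1 unhappy
(7,3)% 0/2 unhappy
(7,4)@ 2/3 unhappy
(7,5)@ 2/3 unhappy
(7,6)% 0/1 unhappy
Unsatisfied: (1,4), (1,5), (1,6), (1,7), (2,1), (2,2), (2,4), (2,6), (2,7), (3,3), (3,5), (4,2), (4,3), (4,4), (4,5), (5,1), (5,2), (5,3), (5,4), (5,5), (5,6), (5,7), (6,1), (6,2), (6,7), (7,1), (7,3), (7,4), (7,5), (7,6) — 30 in total.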